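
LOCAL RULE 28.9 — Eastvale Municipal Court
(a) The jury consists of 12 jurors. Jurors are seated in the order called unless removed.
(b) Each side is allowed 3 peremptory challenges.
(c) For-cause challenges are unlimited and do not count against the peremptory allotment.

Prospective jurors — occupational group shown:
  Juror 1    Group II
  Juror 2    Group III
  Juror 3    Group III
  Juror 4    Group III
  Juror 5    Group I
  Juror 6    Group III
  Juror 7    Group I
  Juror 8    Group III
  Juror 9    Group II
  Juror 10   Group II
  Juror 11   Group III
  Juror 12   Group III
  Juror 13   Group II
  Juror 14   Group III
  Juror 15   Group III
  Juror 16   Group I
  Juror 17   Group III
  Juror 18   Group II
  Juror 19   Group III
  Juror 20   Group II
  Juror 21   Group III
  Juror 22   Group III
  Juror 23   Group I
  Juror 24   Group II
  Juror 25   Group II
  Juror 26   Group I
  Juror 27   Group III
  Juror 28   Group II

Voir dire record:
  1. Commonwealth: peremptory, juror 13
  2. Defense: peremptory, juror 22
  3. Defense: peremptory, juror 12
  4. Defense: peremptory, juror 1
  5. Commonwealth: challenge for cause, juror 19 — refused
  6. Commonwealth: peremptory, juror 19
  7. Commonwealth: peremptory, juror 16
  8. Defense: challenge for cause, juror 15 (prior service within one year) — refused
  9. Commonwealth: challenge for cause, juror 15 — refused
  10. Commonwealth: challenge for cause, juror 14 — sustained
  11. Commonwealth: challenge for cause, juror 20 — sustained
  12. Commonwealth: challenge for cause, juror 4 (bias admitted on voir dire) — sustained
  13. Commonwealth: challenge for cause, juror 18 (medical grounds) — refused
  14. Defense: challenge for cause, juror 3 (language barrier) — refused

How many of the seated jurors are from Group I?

2

Removed: #1, #4, #12, #13, #14, #16, #19, #20, #22.
Seated jurors 1–12: #2, #3, #5, #6, #7, #8, #9, #10, #11, #15, #17, #18.
Of those, in Group I: #5, #7 → 2.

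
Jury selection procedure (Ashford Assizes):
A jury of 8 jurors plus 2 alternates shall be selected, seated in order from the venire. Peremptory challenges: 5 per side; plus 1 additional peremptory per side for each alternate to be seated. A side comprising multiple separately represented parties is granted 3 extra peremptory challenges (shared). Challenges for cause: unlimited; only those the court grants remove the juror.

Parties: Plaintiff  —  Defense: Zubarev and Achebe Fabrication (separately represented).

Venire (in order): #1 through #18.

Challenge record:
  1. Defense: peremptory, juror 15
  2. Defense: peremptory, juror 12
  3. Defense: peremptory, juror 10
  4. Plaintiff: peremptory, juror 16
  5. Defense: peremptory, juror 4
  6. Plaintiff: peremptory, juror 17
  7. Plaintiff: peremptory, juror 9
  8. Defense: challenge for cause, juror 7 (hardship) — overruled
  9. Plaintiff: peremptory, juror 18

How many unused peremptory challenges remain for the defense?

Defense allotment: 5 base + 1 × 2 alternates + 3 multi-party = 10.
Defense peremptories used: #15, #12, #10, #4 — 4 (the for-cause on #7 doesn't count).
Remaining: 10 − 4 = 6.

6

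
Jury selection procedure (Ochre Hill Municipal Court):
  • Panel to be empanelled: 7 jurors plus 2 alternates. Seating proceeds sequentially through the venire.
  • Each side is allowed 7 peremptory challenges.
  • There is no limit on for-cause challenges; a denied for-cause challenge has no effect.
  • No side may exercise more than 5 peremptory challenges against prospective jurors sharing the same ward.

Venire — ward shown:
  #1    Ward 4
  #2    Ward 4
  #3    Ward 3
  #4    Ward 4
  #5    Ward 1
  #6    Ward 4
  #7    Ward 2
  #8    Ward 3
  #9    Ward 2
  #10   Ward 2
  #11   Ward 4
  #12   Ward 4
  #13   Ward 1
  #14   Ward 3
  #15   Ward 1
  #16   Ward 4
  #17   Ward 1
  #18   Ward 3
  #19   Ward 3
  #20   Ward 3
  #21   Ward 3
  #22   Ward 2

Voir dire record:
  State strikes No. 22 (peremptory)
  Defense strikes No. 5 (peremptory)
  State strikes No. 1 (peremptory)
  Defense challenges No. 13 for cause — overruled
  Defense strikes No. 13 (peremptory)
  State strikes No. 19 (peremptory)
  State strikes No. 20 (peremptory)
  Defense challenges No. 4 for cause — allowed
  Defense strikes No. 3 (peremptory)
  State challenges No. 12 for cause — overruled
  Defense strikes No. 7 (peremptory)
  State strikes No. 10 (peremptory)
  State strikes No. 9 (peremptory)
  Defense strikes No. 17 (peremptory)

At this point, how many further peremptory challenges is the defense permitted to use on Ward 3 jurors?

Defense peremptories so far: #5, #13, #3, #7, #17 — 5 of 7 used, 2 left overall.
Against Ward 3: #3 — 1 used; per-ward cap 5 leaves 4.
Binding limit: min(2, 4) = 2.

2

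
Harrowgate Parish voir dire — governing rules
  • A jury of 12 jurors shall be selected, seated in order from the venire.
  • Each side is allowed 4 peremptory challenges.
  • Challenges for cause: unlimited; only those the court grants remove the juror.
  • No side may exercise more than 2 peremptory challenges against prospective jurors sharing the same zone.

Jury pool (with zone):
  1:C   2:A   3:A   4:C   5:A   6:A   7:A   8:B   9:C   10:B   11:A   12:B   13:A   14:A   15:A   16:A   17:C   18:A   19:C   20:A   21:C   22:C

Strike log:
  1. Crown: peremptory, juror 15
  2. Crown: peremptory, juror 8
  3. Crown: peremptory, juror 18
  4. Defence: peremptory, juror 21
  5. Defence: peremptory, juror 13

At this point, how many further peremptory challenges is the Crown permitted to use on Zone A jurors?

Crown peremptories so far: #15, #8, #18 — 3 of 4 used, 1 left overall.
Against Zone A: #15, #18 — 2 used; per-zone cap 2 leaves 0.
Binding limit: min(1, 0) = 0.

0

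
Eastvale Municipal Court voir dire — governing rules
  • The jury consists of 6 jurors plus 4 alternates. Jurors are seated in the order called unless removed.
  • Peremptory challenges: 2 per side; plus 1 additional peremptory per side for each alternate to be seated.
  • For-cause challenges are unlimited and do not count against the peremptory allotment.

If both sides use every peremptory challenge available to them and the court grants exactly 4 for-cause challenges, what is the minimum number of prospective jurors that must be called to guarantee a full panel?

26

Seats to fill: 6 + 4 alternates = 10.
Peremptories: 2 + 1×4 = 6 per side × 2 sides = 12.
For-cause removals: 4.
Minimum venire: 10 + 12 + 4 = 26.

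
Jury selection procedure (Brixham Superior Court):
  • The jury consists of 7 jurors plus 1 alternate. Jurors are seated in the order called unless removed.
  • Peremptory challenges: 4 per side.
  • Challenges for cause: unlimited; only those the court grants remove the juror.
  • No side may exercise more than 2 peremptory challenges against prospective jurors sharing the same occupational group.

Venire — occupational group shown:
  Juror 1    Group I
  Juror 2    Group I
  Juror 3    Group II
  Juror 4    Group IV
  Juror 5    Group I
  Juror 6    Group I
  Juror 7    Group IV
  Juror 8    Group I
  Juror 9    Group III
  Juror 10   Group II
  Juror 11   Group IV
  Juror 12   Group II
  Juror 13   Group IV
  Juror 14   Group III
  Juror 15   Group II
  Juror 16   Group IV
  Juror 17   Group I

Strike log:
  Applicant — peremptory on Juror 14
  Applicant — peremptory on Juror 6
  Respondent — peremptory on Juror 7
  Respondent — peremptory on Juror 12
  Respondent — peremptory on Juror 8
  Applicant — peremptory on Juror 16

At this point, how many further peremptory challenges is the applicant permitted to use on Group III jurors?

Applicant peremptories so far: #14, #6, #16 — 3 of 4 used, 1 left overall.
Against Group III: #14 — 1 used; per-group cap 2 leaves 1.
Binding limit: min(1, 1) = 1.

1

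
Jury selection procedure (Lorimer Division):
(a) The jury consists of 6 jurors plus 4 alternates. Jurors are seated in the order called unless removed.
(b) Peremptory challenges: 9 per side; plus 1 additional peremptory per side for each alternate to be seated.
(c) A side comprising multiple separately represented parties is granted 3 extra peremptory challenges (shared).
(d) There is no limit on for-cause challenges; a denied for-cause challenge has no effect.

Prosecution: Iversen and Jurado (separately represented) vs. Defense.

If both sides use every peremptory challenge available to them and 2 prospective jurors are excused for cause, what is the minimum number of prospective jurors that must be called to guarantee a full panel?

41

Seats to fill: 6 + 4 alternates = 10.
Peremptories — Prosecution: 9 + 1×4 + 3 = 16; Defense: 9 + 1×4 = 13; total 29.
For-cause removals: 2.
Minimum venire: 10 + 29 + 2 = 41.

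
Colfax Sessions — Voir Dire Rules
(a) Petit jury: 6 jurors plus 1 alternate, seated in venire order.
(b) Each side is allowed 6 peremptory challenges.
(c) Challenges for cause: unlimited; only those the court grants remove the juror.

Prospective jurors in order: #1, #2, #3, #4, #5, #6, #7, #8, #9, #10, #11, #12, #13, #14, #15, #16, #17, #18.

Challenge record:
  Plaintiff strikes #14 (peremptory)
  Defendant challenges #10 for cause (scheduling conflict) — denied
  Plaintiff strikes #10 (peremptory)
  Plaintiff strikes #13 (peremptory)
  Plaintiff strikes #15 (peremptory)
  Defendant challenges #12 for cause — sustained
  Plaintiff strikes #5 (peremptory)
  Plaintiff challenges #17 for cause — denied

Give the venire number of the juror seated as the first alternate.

8

Removed: #5, #10, #12, #13, #14, #15. (#17 stays — for-cause denied.)
Filling seats in venire order through position 7: #1, #2, #3, #4, #6, #7, #8.
So alternate 1 is #8.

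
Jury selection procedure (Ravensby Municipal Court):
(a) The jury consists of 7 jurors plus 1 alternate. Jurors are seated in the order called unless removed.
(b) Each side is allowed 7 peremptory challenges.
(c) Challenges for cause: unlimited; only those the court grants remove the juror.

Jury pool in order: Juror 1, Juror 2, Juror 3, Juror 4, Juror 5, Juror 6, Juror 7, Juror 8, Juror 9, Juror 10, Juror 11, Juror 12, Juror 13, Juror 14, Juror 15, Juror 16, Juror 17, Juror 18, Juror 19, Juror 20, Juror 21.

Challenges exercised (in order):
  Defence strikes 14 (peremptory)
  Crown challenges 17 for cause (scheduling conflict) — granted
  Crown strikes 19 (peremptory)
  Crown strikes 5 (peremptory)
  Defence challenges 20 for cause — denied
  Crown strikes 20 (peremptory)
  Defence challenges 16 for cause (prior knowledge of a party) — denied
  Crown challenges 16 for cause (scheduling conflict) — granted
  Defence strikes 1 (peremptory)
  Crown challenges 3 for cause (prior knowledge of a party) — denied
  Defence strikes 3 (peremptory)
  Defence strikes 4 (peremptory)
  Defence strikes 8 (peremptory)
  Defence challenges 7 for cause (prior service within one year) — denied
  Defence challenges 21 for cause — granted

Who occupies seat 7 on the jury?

Removed: #1, #3, #4, #5, #8, #14, #16, #17, #19, #20, #21. (#7 stays — for-cause denied.)
Seating in order: seats 1–7 → #2, #6, #7, #9, #10, #11, #12; alternates → #13.
So seat 7 is #12.

12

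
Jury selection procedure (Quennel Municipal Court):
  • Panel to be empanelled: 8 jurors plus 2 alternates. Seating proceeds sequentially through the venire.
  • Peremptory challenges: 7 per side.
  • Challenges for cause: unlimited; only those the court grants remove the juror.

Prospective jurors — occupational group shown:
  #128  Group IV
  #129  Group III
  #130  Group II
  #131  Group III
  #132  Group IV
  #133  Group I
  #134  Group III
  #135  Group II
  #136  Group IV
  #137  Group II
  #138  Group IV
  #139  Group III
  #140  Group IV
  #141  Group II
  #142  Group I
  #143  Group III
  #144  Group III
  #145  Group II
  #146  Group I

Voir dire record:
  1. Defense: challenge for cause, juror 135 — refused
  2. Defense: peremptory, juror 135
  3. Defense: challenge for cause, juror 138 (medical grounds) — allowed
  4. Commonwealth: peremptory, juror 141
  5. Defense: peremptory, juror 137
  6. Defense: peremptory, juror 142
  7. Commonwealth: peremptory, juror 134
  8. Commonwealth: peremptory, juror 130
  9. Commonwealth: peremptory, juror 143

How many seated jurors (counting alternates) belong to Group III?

4

Removed: #130, #134, #135, #137, #138, #141, #142, #143.
Seated (10 incl. alternates): #128, #129, #131, #132, #133, #136, #139, #140, #144, #145.
Of those, in Group III: #129, #131, #139, #144 → 4.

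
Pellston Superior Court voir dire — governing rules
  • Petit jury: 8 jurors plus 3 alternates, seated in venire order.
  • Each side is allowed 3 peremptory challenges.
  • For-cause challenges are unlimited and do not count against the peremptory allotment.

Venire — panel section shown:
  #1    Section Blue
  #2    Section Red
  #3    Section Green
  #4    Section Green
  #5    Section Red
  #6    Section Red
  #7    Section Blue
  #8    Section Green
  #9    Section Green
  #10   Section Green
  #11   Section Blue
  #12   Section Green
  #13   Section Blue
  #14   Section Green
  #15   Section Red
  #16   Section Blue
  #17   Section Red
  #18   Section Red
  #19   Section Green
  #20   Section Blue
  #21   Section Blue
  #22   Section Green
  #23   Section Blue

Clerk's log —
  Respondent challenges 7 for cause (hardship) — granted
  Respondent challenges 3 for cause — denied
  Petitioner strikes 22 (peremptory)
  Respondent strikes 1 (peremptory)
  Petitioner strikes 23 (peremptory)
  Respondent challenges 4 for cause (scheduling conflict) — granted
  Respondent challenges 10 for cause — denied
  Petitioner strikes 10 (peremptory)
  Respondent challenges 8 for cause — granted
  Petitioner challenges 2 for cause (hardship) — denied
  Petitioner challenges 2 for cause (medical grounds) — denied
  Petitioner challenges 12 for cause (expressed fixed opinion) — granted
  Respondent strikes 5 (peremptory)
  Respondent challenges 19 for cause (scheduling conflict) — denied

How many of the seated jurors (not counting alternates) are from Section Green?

Removed: #1, #4, #5, #7, #8, #10, #12, #22, #23.
Seated jurors 1–8: #2, #3, #6, #9, #11, #13, #14, #15 (alternates #16, #17, #18 not counted).
Of those, in Section Green: #3, #9, #14 → 3.

3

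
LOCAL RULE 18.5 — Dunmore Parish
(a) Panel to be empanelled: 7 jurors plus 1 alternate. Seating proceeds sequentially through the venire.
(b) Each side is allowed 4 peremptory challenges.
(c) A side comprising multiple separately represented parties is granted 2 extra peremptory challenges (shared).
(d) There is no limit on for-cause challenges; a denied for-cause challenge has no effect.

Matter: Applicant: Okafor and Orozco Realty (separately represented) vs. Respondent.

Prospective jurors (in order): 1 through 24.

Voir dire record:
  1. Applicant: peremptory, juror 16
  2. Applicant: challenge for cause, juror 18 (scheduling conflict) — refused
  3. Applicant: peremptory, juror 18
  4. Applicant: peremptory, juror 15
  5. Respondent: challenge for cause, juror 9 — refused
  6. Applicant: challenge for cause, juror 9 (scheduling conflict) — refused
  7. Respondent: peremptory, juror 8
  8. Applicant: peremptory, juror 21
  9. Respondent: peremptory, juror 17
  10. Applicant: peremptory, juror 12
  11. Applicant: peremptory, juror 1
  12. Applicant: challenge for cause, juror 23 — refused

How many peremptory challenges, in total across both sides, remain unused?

Applicant allotment: 4 base + 2 multi-party = 6. Respondent allotment: 4.
Applicant peremptories used: #16, #18, #15, #21, #12, #1 — 6 (for-cause on #18, #9, #23 don't count).
Respondent peremptories used: #8, #17 — 2 (the for-cause on #9 doesn't count).
Remaining: (6 − 6) + (4 − 2) = 2.

2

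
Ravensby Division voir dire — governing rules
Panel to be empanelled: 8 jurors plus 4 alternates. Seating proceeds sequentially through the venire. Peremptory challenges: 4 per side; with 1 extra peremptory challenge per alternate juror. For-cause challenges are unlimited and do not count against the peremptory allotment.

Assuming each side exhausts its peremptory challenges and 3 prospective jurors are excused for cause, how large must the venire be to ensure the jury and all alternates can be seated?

31

Seats to fill: 8 + 4 alternates = 12.
Peremptories: 4 + 1×4 = 8 per side × 2 sides = 16.
For-cause removals: 3.
Minimum venire: 12 + 16 + 3 = 31.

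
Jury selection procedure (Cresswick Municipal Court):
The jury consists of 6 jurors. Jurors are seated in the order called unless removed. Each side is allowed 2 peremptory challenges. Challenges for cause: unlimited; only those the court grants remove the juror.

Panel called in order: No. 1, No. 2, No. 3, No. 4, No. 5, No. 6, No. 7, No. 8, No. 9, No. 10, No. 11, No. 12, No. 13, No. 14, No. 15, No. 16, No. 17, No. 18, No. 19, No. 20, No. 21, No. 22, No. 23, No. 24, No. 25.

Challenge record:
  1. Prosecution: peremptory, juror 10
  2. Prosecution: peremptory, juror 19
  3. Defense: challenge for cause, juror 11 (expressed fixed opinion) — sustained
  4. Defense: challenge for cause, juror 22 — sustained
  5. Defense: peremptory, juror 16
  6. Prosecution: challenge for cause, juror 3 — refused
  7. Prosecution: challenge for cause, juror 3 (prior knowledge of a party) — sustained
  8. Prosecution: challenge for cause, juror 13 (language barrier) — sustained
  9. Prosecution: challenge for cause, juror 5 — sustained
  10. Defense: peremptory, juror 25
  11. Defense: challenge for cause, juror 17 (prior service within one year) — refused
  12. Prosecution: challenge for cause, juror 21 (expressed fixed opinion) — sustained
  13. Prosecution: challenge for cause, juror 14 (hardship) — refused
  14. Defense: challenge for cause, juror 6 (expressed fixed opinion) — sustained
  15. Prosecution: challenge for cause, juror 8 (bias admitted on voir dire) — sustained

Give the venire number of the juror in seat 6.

Removed: #3, #5, #6, #8, #10, #11, #13, #16, #19, #21, #22, #25. (#14, #17 stay — for-cause denied.)
Filling seats in venire order through position 6: #1, #2, #4, #7, #9, #12.
So seat 6 is #12.

12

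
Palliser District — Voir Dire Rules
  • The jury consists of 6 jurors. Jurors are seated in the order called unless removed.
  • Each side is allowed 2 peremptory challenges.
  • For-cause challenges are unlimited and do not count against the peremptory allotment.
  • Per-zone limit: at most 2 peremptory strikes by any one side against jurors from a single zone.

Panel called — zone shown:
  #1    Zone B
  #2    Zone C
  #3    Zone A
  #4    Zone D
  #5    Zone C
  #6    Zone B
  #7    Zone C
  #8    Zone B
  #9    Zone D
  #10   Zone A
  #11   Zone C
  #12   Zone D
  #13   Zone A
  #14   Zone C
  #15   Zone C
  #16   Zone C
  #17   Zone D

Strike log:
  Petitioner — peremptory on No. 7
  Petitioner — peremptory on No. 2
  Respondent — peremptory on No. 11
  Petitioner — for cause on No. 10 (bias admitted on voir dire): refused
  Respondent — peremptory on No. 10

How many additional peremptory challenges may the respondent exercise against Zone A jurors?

Respondent peremptories so far: #11, #10 — 2 of 2 used, 0 left overall.
Against Zone A: #10 — 1 used; per-zone cap 2 leaves 1.
Binding limit: min(0, 1) = 0.

0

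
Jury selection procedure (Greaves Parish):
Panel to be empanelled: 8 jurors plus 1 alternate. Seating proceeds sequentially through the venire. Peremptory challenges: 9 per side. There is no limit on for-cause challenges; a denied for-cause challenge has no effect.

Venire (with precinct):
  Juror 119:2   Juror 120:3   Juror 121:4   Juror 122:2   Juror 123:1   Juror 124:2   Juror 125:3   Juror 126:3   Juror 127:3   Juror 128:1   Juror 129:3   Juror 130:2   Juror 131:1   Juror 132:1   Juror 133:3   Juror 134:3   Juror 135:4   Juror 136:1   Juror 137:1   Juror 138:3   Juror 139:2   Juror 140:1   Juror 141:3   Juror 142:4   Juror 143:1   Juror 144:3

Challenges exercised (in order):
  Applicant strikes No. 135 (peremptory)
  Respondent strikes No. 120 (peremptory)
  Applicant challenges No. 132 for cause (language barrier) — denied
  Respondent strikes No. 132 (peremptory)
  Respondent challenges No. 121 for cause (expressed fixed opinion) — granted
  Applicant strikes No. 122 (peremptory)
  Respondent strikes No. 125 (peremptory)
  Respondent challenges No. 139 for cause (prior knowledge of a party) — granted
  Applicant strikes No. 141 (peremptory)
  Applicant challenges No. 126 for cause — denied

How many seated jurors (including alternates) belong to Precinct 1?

3

Removed: #120, #121, #122, #125, #132, #135, #139, #141.
Seated (9 incl. alternates): #119, #123, #124, #126, #127, #128, #129, #130, #131.
Of those, in Precinct 1: #123, #128, #131 → 3.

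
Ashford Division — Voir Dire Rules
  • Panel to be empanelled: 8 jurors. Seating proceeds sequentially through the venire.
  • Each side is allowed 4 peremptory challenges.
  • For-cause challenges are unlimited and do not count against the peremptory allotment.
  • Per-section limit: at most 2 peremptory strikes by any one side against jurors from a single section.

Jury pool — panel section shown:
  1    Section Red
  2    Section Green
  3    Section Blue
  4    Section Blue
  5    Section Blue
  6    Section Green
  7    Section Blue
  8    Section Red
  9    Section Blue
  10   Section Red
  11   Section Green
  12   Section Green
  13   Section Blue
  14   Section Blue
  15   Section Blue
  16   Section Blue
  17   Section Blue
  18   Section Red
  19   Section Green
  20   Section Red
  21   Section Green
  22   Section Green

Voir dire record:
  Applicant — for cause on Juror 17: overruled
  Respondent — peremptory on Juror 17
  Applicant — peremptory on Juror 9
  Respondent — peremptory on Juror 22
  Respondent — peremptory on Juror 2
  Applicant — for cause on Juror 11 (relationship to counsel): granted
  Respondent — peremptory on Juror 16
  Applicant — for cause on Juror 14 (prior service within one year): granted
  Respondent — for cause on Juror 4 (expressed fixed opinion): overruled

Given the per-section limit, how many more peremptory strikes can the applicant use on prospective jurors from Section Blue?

1

Applicant peremptories so far: #9 — 1 of 4 used, 3 left overall.
Against Section Blue: #9 — 1 used; per-section cap 2 leaves 1.
Binding limit: min(3, 1) = 1.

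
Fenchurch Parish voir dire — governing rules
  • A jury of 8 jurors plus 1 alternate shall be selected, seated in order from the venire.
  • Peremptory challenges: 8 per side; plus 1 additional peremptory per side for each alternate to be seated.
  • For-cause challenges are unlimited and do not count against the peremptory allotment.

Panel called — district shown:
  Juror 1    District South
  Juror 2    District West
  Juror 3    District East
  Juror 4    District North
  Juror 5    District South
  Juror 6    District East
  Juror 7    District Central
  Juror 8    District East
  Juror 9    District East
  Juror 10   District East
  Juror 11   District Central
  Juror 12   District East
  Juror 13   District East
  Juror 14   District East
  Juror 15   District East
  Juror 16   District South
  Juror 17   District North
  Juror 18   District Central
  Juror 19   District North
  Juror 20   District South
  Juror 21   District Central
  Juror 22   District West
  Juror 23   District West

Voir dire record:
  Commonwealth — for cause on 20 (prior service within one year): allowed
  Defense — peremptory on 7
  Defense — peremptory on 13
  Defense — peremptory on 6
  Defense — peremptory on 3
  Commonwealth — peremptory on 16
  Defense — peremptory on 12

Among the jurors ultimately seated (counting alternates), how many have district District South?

Removed: #3, #6, #7, #12, #13, #16, #20.
Seated (9 incl. alternates): #1, #2, #4, #5, #8, #9, #10, #11, #14.
Of those, in District South: #1, #5 → 2.

2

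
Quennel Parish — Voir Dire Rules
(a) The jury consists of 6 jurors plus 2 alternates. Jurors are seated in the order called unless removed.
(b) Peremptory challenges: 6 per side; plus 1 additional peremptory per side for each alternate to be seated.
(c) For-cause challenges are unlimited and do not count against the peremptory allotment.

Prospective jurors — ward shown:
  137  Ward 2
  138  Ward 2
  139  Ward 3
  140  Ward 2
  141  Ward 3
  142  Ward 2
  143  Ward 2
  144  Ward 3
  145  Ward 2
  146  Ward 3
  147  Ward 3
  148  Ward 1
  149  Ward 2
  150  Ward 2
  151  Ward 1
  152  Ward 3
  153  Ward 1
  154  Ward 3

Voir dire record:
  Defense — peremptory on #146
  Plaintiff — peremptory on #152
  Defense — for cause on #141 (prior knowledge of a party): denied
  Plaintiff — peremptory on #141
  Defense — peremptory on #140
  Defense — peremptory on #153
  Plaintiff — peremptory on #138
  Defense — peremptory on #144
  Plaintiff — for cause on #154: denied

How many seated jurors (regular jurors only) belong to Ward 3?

2

Removed: #138, #140, #141, #144, #146, #152, #153.
Seated jurors 1–6: #137, #139, #142, #143, #145, #147 (alternates #148, #149 not counted).
Of those, in Ward 3: #139, #147 → 2.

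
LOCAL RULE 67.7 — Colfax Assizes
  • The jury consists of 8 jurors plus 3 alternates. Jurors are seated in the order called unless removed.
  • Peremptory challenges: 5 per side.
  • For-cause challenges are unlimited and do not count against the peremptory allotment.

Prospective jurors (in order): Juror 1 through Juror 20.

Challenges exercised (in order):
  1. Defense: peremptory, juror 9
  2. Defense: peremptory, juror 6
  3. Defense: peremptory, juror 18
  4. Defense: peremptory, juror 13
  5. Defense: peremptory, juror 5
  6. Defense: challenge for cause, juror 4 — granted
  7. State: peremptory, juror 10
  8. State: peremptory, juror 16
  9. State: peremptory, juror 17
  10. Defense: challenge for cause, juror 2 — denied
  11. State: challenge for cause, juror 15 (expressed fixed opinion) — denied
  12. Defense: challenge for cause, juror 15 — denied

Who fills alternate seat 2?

Removed: #4, #5, #6, #9, #10, #13, #16, #17, #18. (#2, #15 stay — for-cause denied.)
Seating in order: seats 1–8 → #1, #2, #3, #7, #8, #11, #12, #14; alternates → #15, #19, #20.
So alternate 2 is #19.

19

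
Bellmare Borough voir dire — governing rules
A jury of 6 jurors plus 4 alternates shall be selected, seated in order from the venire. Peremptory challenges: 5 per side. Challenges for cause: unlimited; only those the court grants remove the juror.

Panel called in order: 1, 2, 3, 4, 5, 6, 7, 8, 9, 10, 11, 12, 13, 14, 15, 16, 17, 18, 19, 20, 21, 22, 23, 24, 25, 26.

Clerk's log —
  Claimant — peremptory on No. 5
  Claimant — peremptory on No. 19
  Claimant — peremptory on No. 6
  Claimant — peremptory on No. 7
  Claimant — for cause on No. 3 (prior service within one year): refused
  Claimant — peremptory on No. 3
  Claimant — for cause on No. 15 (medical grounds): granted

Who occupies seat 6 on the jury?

10

Removed: #3, #5, #6, #7, #15, #19.
Filling seats in venire order through position 6: #1, #2, #4, #8, #9, #10.
So seat 6 is #10.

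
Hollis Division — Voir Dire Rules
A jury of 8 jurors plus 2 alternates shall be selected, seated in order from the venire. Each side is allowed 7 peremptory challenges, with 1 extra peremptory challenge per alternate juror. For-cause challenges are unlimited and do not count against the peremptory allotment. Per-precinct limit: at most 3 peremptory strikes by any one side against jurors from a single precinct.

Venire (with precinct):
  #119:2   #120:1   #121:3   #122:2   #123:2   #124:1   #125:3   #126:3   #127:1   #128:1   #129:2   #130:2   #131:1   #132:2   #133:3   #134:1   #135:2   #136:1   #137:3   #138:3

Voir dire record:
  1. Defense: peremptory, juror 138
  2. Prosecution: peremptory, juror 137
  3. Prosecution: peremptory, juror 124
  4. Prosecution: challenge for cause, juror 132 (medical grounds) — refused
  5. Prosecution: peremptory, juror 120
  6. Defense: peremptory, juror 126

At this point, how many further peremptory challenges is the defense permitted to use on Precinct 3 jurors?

1

Defense peremptories so far: #138, #126 — 2 of 9 used, 7 left overall.
Against Precinct 3: #138, #126 — 2 used; per-precinct cap 3 leaves 1.
Binding limit: min(7, 1) = 1.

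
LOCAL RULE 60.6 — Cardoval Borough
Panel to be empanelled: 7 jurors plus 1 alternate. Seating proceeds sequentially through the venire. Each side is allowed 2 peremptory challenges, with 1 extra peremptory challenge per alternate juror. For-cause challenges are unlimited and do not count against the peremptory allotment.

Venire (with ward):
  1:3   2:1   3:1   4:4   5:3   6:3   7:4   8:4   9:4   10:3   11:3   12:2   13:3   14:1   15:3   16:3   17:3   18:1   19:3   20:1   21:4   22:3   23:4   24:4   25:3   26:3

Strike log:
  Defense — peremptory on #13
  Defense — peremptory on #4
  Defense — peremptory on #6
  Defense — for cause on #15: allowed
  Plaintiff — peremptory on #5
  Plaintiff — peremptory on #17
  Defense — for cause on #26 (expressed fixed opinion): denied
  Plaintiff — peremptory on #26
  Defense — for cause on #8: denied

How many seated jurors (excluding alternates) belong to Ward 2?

Removed: #4, #5, #6, #13, #15, #17, #26.
Seated jurors 1–7: #1, #2, #3, #7, #8, #9, #10 (alternates #11 not counted).
None of those are in Ward 2 → 0.

0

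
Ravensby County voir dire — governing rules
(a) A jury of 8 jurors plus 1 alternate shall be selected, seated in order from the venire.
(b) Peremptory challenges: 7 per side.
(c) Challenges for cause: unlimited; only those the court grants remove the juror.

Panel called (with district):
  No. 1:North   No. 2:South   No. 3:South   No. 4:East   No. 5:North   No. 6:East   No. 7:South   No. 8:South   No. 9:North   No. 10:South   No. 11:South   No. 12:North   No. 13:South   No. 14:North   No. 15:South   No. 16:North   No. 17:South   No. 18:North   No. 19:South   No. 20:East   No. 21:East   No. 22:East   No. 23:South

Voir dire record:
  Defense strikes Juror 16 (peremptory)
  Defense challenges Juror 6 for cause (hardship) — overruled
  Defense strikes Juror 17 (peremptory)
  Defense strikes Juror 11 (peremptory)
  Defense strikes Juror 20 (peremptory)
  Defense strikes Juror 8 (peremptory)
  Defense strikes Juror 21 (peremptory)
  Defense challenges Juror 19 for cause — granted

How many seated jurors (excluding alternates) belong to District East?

Removed: #8, #11, #16, #17, #19, #20, #21.
Seated jurors 1–8: #1, #2, #3, #4, #5, #6, #7, #9 (alternates #10 not counted).
Of those, in District East: #4, #6 → 2.

2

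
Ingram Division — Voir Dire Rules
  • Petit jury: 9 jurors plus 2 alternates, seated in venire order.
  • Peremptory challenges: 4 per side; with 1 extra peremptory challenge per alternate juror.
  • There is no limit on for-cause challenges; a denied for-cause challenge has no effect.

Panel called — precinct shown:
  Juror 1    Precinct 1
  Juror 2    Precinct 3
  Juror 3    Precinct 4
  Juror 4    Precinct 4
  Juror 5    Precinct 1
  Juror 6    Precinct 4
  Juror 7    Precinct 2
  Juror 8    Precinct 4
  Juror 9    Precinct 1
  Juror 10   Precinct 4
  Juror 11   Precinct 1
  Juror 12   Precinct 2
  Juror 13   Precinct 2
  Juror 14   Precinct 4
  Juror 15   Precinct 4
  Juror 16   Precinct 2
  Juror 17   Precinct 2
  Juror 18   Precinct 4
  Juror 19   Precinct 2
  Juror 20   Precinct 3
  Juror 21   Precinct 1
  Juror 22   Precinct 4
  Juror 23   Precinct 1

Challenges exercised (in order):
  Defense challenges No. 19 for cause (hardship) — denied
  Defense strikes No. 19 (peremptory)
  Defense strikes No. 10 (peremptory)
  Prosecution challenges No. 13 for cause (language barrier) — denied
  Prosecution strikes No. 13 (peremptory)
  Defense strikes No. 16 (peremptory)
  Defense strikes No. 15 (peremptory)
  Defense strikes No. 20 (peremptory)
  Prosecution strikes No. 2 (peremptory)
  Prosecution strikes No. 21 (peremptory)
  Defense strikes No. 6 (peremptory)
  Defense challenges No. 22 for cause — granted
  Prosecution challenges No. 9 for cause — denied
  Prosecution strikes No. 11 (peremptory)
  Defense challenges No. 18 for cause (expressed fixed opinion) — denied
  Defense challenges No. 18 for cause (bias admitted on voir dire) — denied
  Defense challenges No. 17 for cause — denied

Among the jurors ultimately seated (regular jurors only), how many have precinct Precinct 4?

4

Removed: #2, #6, #10, #11, #13, #15, #16, #19, #20, #21, #22.
Seated jurors 1–9: #1, #3, #4, #5, #7, #8, #9, #12, #14 (alternates #17, #18 not counted).
Of those, in Precinct 4: #3, #4, #8, #14 → 4.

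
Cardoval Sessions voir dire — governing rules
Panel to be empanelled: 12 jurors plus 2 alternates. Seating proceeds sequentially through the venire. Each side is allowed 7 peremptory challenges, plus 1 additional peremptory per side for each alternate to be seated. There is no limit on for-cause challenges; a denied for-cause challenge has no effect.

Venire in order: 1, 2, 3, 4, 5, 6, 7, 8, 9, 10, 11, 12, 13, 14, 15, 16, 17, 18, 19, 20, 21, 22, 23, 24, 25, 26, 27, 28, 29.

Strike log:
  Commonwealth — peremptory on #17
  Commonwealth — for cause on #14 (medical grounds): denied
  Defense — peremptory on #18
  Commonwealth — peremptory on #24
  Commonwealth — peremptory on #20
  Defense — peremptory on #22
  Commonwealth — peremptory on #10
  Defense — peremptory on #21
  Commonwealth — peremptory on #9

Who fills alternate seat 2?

16

Removed: #9, #10, #17, #18, #20, #21, #22, #24. (#14 stays — for-cause denied.)
Filling seats in venire order through position 14: #1, #2, #3, #4, #5, #6, #7, #8, #11, #12, #13, #14, #15, #16.
So alternate 2 is #16.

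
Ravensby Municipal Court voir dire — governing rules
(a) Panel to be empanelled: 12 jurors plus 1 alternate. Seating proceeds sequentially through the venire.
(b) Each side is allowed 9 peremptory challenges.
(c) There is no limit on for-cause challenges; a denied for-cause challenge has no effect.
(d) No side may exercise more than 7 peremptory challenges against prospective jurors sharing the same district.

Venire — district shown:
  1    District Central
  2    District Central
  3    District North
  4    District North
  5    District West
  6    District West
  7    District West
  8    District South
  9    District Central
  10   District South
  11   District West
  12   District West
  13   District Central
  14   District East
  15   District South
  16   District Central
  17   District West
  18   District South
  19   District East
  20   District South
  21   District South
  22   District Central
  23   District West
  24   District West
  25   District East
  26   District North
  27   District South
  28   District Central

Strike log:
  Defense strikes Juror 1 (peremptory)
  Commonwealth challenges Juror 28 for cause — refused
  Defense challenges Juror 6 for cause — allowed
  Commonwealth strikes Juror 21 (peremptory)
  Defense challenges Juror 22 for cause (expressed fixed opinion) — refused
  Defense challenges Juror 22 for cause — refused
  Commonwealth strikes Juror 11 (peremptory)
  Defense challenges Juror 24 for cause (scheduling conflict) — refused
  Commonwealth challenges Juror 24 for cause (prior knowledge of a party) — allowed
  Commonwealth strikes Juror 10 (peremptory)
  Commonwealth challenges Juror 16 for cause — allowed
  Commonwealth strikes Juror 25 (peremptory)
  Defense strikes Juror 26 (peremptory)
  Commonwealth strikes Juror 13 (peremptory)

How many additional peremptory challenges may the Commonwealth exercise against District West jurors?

4

Commonwealth peremptories so far: #21, #11, #10, #25, #13 — 5 of 9 used, 4 left overall.
Against District West: #11 — 1 used; per-district cap 7 leaves 6.
Binding limit: min(4, 6) = 4.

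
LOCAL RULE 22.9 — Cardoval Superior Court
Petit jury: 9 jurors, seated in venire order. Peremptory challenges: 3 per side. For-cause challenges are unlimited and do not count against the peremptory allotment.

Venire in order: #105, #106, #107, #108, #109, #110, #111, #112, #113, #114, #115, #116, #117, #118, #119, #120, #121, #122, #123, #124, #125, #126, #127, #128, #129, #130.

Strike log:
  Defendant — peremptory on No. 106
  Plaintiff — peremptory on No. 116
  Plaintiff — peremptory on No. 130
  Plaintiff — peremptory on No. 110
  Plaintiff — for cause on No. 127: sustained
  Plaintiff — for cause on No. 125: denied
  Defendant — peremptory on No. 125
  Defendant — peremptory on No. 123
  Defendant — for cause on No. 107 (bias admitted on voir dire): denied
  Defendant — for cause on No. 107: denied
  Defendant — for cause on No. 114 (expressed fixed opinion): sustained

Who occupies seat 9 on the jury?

117

Removed: #106, #110, #114, #116, #123, #125, #127, #130. (#107 stays — for-cause denied.)
Filling seats in venire order through position 9: #105, #107, #108, #109, #111, #112, #113, #115, #117.
So seat 9 is #117.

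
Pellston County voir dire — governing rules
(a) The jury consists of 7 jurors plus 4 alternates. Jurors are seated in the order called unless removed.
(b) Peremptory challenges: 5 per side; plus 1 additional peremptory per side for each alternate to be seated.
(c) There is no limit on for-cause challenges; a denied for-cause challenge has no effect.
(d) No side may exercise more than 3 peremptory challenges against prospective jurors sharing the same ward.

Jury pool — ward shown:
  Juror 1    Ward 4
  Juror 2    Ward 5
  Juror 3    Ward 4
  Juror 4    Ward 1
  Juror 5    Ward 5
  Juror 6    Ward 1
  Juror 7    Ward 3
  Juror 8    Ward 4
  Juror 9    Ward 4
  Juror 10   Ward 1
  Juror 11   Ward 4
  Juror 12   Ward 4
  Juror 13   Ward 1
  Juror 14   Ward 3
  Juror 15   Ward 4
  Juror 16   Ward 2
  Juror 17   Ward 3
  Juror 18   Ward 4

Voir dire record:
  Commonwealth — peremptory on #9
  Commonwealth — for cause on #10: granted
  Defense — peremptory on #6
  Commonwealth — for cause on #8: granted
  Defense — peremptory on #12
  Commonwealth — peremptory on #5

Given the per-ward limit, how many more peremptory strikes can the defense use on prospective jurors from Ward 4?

Defense peremptories so far: #6, #12 — 2 of 9 used, 7 left overall.
Against Ward 4: #12 — 1 used; per-ward cap 3 leaves 2.
Binding limit: min(7, 2) = 2.

2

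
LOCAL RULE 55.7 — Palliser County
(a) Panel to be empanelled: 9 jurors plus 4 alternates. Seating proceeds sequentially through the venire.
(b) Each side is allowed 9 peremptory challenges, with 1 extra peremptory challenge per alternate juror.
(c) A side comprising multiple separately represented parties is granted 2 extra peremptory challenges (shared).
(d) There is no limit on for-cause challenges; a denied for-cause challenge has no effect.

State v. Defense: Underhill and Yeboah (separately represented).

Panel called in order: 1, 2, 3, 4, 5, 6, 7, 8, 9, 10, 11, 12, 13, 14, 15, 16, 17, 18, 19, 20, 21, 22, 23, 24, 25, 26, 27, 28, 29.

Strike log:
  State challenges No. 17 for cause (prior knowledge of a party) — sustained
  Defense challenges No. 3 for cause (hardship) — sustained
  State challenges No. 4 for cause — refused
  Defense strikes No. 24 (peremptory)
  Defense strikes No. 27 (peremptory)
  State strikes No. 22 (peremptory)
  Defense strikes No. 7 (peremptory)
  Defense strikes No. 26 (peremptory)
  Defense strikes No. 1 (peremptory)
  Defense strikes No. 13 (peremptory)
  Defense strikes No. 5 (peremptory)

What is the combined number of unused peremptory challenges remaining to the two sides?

State allotment: 9 base + 1 × 4 alternates = 13. Defense allotment: 9 base + 1 × 4 alternates + 2 multi-party = 15.
State peremptories used: #22 — 1 (for-cause on #17, #4 don't count).
Defense peremptories used: #24, #27, #7, #26, #1, #13, #5 — 7 (the for-cause on #3 doesn't count).
Remaining: (13 − 1) + (15 − 7) = 20.

20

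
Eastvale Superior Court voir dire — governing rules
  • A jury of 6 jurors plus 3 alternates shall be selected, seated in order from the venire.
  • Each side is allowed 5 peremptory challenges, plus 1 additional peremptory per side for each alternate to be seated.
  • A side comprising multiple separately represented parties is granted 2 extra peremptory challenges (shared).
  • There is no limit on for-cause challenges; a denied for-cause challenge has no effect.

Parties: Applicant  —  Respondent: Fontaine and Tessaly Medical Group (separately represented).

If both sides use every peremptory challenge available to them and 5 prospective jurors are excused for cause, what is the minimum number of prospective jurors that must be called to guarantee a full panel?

Seats to fill: 6 + 3 alternates = 9.
Peremptories — Applicant: 5 + 1×3 = 8; Respondent: 5 + 1×3 + 2 = 10; total 18.
For-cause removals: 5.
Minimum venire: 9 + 18 + 5 = 32.

32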